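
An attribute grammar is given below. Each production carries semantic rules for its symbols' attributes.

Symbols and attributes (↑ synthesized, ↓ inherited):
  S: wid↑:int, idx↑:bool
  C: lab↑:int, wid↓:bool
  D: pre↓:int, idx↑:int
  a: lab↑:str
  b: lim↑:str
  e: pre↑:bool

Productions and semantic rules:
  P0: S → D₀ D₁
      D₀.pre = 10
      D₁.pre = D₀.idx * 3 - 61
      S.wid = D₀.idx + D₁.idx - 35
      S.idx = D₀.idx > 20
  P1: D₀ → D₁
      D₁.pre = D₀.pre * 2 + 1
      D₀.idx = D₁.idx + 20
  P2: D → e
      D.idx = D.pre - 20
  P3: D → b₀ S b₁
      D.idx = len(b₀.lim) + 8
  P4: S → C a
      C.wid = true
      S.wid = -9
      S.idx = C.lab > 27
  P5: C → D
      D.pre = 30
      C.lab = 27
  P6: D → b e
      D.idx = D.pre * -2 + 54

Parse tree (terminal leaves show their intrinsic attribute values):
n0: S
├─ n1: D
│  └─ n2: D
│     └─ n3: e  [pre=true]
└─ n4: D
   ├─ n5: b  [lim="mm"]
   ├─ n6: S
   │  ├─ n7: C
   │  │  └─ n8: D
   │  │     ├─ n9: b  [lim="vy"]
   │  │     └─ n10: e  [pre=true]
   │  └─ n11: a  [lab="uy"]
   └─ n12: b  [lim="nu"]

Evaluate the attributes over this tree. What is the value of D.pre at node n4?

2

1. n1.pre = 10  [10]
2. n2.pre = 21  [D₀.pre * 2 + 1]
3. n3.pre = true  [terminal]
4. n2.idx = 1  [D.pre - 20]
5. n1.idx = 21  [D₁.idx + 20]
6. n4.pre = 2  [D₀.idx * 3 - 61]
7. n5.lim = "mm"  [terminal]
8. n7.wid = true  [true]
9. n8.pre = 30  [30]
10. n9.lim = "vy"  [terminal]
11. n10.pre = true  [terminal]
12. n8.idx = -6  [D.pre * -2 + 54]
13. n7.lab = 27  [27]
14. n11.lab = "uy"  [terminal]
15. n6.wid = -9  [-9]
16. n6.idx = false  [C.lab > 27]
17. n12.lim = "nu"  [terminal]
18. n4.idx = 10  [len(b₀.lim) + 8]
19. n0.wid = -4  [D₀.idx + D₁.idx - 35]
20. n0.idx = true  [D₀.idx > 20]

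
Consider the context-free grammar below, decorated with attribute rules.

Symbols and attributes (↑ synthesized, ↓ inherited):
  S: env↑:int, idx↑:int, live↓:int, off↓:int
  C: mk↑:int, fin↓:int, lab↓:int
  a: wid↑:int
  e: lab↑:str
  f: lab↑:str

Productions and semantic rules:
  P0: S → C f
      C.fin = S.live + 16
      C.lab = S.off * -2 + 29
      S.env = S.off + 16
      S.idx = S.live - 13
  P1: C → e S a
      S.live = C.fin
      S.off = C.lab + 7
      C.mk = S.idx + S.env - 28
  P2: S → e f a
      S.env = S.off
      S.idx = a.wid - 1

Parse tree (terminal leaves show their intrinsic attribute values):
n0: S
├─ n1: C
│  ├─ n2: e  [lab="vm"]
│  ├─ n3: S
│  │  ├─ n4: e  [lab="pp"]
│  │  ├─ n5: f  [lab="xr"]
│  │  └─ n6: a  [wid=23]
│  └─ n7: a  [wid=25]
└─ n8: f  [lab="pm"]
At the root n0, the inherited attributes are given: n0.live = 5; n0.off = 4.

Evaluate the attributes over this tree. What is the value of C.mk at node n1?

22

1. n0.live = 5  [given at root]
2. n0.off = 4  [given at root]
3. n1.fin = 21  [S.live + 16]
4. n1.lab = 21  [S.off * -2 + 29]
5. n2.lab = "vm"  [terminal]
6. n3.live = 21  [C.fin]
7. n3.off = 28  [C.lab + 7]
8. n4.lab = "pp"  [terminal]
9. n5.lab = "xr"  [terminal]
10. n6.wid = 23  [terminal]
11. n3.env = 28  [S.off]
12. n3.idx = 22  [a.wid - 1]
13. n7.wid = 25  [terminal]
14. n1.mk = 22  [S.idx + S.env - 28]
15. n8.lab = "pm"  [terminal]
16. n0.env = 20  [S.off + 16]
17. n0.idx = -8  [S.live - 13]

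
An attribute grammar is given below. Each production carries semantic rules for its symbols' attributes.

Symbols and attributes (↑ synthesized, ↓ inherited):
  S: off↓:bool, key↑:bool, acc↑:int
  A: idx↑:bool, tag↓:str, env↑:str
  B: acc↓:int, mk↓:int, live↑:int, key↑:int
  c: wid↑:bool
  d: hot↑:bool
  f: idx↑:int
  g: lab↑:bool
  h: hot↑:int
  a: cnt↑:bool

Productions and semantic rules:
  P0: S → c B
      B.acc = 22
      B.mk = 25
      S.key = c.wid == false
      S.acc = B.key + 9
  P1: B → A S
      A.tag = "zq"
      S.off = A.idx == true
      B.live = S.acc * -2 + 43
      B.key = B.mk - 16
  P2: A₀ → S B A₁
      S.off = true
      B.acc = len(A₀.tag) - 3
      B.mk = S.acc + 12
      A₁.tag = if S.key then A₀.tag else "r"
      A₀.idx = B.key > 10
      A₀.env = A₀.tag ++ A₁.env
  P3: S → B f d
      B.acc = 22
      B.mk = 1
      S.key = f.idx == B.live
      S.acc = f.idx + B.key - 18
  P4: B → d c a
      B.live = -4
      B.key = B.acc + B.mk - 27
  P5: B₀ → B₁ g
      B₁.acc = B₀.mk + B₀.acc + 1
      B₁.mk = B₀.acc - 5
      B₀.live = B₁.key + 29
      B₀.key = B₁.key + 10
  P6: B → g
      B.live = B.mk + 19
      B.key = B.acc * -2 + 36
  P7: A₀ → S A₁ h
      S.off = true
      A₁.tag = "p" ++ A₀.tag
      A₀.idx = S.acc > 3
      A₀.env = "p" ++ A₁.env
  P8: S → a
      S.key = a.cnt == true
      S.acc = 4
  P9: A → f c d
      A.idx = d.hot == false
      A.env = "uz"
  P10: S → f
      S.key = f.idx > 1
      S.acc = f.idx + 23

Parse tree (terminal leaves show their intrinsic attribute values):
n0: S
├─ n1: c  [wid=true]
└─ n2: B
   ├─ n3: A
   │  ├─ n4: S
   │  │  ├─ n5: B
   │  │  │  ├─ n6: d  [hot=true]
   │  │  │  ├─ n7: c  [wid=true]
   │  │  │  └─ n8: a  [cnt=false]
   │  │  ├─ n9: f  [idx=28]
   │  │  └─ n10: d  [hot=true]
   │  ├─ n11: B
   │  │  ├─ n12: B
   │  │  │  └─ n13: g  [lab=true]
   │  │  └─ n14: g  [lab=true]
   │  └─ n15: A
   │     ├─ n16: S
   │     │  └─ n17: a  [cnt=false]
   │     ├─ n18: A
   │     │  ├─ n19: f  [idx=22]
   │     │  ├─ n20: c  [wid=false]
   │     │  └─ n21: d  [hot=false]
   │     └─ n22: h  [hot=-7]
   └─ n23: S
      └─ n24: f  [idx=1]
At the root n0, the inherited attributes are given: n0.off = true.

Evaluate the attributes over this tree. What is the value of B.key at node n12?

0

1. n0.off = true  [given at root]
2. n1.wid = true  [terminal]
3. n2.acc = 22  [22]
4. n2.mk = 25  [25]
5. n3.tag = "zq"  ["zq"]
6. n4.off = true  [true]
7. n5.acc = 22  [22]
8. n5.mk = 1  [1]
9. n6.hot = true  [terminal]
10. n7.wid = true  [terminal]
11. n8.cnt = false  [terminal]
12. n5.live = -4  [-4]
13. n5.key = -4  [B.acc + B.mk - 27]
14. n9.idx = 28  [terminal]
15. n10.hot = true  [terminal]
16. n4.key = false  [f.idx == B.live]
17. n4.acc = 6  [f.idx + B.key - 18]
18. n11.acc = -1  [len(A₀.tag) - 3]
19. n11.mk = 18  [S.acc + 12]
20. n12.acc = 18  [B₀.mk + B₀.acc + 1]
21. n12.mk = -6  [B₀.acc - 5]
22. n13.lab = true  [terminal]
23. n12.live = 13  [B.mk + 19]
24. n12.key = 0  [B.acc * -2 + 36]
25. n14.lab = true  [terminal]
26. n11.live = 29  [B₁.key + 29]
27. n11.key = 10  [B₁.key + 10]
28. n15.tag = "r"  [if S.key then A₀.tag else "r"]
29. n16.off = true  [true]
30. n17.cnt = false  [terminal]
31. n16.key = false  [a.cnt == true]
32. n16.acc = 4  [4]
33. n18.tag = "pr"  ["p" ++ A₀.tag]
34. n19.idx = 22  [terminal]
35. n20.wid = false  [terminal]
36. n21.hot = false  [terminal]
37. n18.idx = true  [d.hot == false]
38. n18.env = "uz"  ["uz"]
39. n22.hot = -7  [terminal]
40. n15.idx = true  [S.acc > 3]
41. n15.env = "puz"  ["p" ++ A₁.env]
42. n3.idx = false  [B.key > 10]
43. n3.env = "zqpuz"  [A₀.tag ++ A₁.env]
44. n23.off = false  [A.idx == true]
45. n24.idx = 1  [terminal]
46. n23.key = false  [f.idx > 1]
47. n23.acc = 24  [f.idx + 23]
48. n2.live = -5  [S.acc * -2 + 43]
49. n2.key = 9  [B.mk - 16]
50. n0.key = false  [c.wid == false]
51. n0.acc = 18  [B.key + 9]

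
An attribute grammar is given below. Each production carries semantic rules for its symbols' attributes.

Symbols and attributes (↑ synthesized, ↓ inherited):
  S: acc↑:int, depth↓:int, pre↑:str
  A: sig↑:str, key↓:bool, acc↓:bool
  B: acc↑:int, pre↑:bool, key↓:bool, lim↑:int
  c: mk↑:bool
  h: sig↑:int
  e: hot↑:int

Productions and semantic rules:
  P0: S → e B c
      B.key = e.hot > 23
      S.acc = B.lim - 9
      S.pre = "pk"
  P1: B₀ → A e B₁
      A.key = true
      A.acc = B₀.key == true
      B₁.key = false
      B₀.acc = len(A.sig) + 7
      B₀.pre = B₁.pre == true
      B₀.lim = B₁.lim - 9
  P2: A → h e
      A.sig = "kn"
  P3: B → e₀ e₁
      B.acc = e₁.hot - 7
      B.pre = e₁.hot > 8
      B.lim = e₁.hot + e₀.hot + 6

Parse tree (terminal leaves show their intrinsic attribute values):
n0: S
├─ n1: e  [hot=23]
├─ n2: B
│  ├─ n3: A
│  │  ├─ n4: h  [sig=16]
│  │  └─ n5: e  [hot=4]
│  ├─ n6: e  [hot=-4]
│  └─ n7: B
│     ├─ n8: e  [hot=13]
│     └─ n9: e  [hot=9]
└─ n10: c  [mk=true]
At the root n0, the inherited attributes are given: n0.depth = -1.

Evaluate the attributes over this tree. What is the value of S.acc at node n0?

1. n0.depth = -1  [given at root]
2. n1.hot = 23  [terminal]
3. n2.key = false  [e.hot > 23]
4. n3.key = true  [true]
5. n3.acc = false  [B₀.key == true]
6. n4.sig = 16  [terminal]
7. n5.hot = 4  [terminal]
8. n3.sig = "kn"  ["kn"]
9. n6.hot = -4  [terminal]
10. n7.key = false  [false]
11. n8.hot = 13  [terminal]
12. n9.hot = 9  [terminal]
13. n7.acc = 2  [e₁.hot - 7]
14. n7.pre = true  [e₁.hot > 8]
15. n7.lim = 28  [e₁.hot + e₀.hot + 6]
16. n2.acc = 9  [len(A.sig) + 7]
17. n2.pre = true  [B₁.pre == true]
18. n2.lim = 19  [B₁.lim - 9]
19. n10.mk = true  [terminal]
20. n0.acc = 10  [B.lim - 9]
21. n0.pre = "pk"  ["pk"]

10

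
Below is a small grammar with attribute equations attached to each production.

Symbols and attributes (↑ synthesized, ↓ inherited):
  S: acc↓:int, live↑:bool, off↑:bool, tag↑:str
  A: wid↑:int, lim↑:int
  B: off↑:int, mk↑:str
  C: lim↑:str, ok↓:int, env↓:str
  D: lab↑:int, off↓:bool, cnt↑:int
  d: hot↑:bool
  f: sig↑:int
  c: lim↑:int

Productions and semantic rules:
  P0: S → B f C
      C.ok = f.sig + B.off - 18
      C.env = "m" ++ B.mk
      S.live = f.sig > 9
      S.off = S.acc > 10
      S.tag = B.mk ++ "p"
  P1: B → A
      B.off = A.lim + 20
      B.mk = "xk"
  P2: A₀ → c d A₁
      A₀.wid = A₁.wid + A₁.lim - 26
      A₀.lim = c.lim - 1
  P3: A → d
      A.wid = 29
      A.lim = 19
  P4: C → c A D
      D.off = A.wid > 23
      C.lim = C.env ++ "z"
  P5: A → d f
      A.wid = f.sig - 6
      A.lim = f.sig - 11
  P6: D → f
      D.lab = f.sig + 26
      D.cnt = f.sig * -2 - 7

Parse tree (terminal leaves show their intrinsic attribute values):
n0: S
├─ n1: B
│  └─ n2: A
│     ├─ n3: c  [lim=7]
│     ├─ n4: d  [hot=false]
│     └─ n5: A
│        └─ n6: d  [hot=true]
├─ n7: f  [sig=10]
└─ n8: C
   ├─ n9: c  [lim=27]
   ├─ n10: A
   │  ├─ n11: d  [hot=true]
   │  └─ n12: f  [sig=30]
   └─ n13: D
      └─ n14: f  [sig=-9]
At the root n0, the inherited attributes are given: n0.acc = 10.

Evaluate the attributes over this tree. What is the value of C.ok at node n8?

18

1. n0.acc = 10  [given at root]
2. n3.lim = 7  [terminal]
3. n4.hot = false  [terminal]
4. n6.hot = true  [terminal]
5. n5.wid = 29  [29]
6. n5.lim = 19  [19]
7. n2.wid = 22  [A₁.wid + A₁.lim - 26]
8. n2.lim = 6  [c.lim - 1]
9. n1.off = 26  [A.lim + 20]
10. n1.mk = "xk"  ["xk"]
11. n7.sig = 10  [terminal]
12. n8.ok = 18  [f.sig + B.off - 18]
13. n8.env = "mxk"  ["m" ++ B.mk]
14. n9.lim = 27  [terminal]
15. n11.hot = true  [terminal]
16. n12.sig = 30  [terminal]
17. n10.wid = 24  [f.sig - 6]
18. n10.lim = 19  [f.sig - 11]
19. n13.off = true  [A.wid > 23]
20. n14.sig = -9  [terminal]
21. n13.lab = 17  [f.sig + 26]
22. n13.cnt = 11  [f.sig * -2 - 7]
23. n8.lim = "mxkz"  [C.env ++ "z"]
24. n0.live = true  [f.sig > 9]
25. n0.off = false  [S.acc > 10]
26. n0.tag = "xkp"  [B.mk ++ "p"]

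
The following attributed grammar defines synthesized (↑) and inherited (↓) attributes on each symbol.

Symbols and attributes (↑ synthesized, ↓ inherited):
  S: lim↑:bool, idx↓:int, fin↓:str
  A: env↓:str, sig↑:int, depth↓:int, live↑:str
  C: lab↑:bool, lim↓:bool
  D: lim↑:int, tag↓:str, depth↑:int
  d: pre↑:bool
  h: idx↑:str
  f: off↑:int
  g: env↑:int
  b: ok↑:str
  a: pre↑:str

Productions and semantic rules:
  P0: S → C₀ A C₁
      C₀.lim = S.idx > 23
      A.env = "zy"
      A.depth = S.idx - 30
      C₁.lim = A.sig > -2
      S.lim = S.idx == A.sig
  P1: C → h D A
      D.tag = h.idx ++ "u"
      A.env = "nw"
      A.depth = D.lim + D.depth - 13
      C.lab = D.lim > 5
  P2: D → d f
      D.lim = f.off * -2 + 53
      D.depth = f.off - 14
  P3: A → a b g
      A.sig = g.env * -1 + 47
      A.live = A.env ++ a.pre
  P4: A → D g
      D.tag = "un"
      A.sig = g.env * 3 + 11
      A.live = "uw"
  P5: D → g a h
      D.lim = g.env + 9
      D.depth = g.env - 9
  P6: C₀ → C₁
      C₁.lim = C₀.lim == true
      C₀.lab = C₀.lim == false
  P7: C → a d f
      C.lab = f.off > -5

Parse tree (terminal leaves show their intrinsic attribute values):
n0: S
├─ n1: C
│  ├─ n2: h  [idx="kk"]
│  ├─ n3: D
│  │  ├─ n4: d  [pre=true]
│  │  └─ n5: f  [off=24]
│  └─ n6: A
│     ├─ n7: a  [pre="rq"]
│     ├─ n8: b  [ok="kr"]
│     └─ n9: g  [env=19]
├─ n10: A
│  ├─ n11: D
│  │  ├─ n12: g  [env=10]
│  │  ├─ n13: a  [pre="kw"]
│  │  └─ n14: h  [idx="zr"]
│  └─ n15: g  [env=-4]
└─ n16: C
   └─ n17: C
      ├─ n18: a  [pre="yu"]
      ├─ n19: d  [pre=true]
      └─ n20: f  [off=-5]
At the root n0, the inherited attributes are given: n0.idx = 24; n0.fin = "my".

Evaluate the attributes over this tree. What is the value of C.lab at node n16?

false

1. n0.idx = 24  [given at root]
2. n0.fin = "my"  [given at root]
3. n1.lim = true  [S.idx > 23]
4. n2.idx = "kk"  [terminal]
5. n3.tag = "kku"  [h.idx ++ "u"]
6. n4.pre = true  [terminal]
7. n5.off = 24  [terminal]
8. n3.lim = 5  [f.off * -2 + 53]
9. n3.depth = 10  [f.off - 14]
10. n6.env = "nw"  ["nw"]
11. n6.depth = 2  [D.lim + D.depth - 13]
12. n7.pre = "rq"  [terminal]
13. n8.ok = "kr"  [terminal]
14. n9.env = 19  [terminal]
15. n6.sig = 28  [g.env * -1 + 47]
16. n6.live = "nwrq"  [A.env ++ a.pre]
17. n1.lab = false  [D.lim > 5]
18. n10.env = "zy"  ["zy"]
19. n10.depth = -6  [S.idx - 30]
20. n11.tag = "un"  ["un"]
21. n12.env = 10  [terminal]
22. n13.pre = "kw"  [terminal]
23. n14.idx = "zr"  [terminal]
24. n11.lim = 19  [g.env + 9]
25. n11.depth = 1  [g.env - 9]
26. n15.env = -4  [terminal]
27. n10.sig = -1  [g.env * 3 + 11]
28. n10.live = "uw"  ["uw"]
29. n16.lim = true  [A.sig > -2]
30. n17.lim = true  [C₀.lim == true]
31. n18.pre = "yu"  [terminal]
32. n19.pre = true  [terminal]
33. n20.off = -5  [terminal]
34. n17.lab = false  [f.off > -5]
35. n16.lab = false  [C₀.lim == false]
36. n0.lim = false  [S.idx == A.sig]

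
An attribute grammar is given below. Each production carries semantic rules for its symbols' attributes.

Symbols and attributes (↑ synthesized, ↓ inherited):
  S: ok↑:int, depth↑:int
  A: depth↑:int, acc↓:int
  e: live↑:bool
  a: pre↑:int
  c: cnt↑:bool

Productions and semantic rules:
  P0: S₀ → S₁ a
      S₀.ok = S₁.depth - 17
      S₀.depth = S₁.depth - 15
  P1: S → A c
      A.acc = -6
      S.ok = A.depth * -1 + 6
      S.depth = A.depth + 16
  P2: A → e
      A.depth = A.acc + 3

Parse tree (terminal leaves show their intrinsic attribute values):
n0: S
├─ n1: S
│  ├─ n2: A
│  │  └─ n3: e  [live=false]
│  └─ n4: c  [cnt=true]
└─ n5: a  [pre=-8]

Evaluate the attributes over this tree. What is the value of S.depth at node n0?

-2

1. n2.acc = -6  [-6]
2. n3.live = false  [terminal]
3. n2.depth = -3  [A.acc + 3]
4. n4.cnt = true  [terminal]
5. n1.ok = 9  [A.depth * -1 + 6]
6. n1.depth = 13  [A.depth + 16]
7. n5.pre = -8  [terminal]
8. n0.ok = -4  [S₁.depth - 17]
9. n0.depth = -2  [S₁.depth - 15]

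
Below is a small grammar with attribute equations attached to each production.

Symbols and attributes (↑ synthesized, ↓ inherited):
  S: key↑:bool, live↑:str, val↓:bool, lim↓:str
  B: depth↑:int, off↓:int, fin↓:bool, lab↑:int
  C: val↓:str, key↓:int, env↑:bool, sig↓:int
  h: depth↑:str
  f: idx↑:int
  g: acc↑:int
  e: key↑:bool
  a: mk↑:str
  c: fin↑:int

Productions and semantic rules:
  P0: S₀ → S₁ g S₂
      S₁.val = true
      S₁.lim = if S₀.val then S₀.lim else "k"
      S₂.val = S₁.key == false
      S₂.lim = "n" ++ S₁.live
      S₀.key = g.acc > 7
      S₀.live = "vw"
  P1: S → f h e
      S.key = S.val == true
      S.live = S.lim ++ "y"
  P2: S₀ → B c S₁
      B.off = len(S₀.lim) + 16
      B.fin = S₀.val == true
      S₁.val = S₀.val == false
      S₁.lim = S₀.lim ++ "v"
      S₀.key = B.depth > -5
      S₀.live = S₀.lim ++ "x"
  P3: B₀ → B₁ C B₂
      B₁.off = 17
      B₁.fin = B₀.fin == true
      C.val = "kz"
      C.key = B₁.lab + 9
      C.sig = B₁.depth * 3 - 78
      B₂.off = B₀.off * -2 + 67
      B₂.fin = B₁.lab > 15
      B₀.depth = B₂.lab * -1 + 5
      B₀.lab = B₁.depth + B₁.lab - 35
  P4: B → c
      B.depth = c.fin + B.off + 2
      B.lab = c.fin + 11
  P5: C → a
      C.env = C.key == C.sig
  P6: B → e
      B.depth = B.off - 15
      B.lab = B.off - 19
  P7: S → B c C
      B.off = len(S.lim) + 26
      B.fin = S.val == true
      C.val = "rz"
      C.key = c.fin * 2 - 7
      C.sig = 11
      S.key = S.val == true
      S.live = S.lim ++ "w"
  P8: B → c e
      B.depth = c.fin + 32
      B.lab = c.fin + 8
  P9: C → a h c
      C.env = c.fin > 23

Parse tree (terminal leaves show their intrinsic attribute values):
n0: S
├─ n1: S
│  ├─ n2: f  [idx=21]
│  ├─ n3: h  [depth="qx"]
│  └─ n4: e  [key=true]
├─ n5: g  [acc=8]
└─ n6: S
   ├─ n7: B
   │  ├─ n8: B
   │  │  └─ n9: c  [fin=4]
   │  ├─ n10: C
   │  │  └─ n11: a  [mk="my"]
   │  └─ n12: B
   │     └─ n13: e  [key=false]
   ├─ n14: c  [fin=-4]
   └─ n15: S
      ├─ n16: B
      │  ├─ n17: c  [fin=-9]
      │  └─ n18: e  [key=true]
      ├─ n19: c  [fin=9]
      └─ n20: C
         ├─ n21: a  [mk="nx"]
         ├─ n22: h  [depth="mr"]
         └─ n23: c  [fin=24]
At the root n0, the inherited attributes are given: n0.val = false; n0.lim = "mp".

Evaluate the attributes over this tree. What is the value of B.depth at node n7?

1. n0.val = false  [given at root]
2. n0.lim = "mp"  [given at root]
3. n1.val = true  [true]
4. n1.lim = "k"  [if S₀.val then S₀.lim else "k"]
5. n2.idx = 21  [terminal]
6. n3.depth = "qx"  [terminal]
7. n4.key = true  [terminal]
8. n1.key = true  [S.val == true]
9. n1.live = "ky"  [S.lim ++ "y"]
10. n5.acc = 8  [terminal]
11. n6.val = false  [S₁.key == false]
12. n6.lim = "nky"  ["n" ++ S₁.live]
13. n7.off = 19  [len(S₀.lim) + 16]
14. n7.fin = false  [S₀.val == true]
15. n8.off = 17  [17]
16. n8.fin = false  [B₀.fin == true]
17. n9.fin = 4  [terminal]
18. n8.depth = 23  [c.fin + B.off + 2]
19. n8.lab = 15  [c.fin + 11]
20. n10.val = "kz"  ["kz"]
21. n10.key = 24  [B₁.lab + 9]
22. n10.sig = -9  [B₁.depth * 3 - 78]
23. n11.mk = "my"  [terminal]
24. n10.env = false  [C.key == C.sig]
25. n12.off = 29  [B₀.off * -2 + 67]
26. n12.fin = false  [B₁.lab > 15]
27. n13.key = false  [terminal]
28. n12.depth = 14  [B.off - 15]
29. n12.lab = 10  [B.off - 19]
30. n7.depth = -5  [B₂.lab * -1 + 5]
31. n7.lab = 3  [B₁.depth + B₁.lab - 35]
32. n14.fin = -4  [terminal]
33. n15.val = true  [S₀.val == false]
34. n15.lim = "nkyv"  [S₀.lim ++ "v"]
35. n16.off = 30  [len(S.lim) + 26]
36. n16.fin = true  [S.val == true]
37. n17.fin = -9  [terminal]
38. n18.key = true  [terminal]
39. n16.depth = 23  [c.fin + 32]
40. n16.lab = -1  [c.fin + 8]
41. n19.fin = 9  [terminal]
42. n20.val = "rz"  ["rz"]
43. n20.key = 11  [c.fin * 2 - 7]
44. n20.sig = 11  [11]
45. n21.mk = "nx"  [terminal]
46. n22.depth = "mr"  [terminal]
47. n23.fin = 24  [terminal]
48. n20.env = true  [c.fin > 23]
49. n15.key = true  [S.val == true]
50. n15.live = "nkyvw"  [S.lim ++ "w"]
51. n6.key = false  [B.depth > -5]
52. n6.live = "nkyx"  [S₀.lim ++ "x"]
53. n0.key = true  [g.acc > 7]
54. n0.live = "vw"  ["vw"]

-5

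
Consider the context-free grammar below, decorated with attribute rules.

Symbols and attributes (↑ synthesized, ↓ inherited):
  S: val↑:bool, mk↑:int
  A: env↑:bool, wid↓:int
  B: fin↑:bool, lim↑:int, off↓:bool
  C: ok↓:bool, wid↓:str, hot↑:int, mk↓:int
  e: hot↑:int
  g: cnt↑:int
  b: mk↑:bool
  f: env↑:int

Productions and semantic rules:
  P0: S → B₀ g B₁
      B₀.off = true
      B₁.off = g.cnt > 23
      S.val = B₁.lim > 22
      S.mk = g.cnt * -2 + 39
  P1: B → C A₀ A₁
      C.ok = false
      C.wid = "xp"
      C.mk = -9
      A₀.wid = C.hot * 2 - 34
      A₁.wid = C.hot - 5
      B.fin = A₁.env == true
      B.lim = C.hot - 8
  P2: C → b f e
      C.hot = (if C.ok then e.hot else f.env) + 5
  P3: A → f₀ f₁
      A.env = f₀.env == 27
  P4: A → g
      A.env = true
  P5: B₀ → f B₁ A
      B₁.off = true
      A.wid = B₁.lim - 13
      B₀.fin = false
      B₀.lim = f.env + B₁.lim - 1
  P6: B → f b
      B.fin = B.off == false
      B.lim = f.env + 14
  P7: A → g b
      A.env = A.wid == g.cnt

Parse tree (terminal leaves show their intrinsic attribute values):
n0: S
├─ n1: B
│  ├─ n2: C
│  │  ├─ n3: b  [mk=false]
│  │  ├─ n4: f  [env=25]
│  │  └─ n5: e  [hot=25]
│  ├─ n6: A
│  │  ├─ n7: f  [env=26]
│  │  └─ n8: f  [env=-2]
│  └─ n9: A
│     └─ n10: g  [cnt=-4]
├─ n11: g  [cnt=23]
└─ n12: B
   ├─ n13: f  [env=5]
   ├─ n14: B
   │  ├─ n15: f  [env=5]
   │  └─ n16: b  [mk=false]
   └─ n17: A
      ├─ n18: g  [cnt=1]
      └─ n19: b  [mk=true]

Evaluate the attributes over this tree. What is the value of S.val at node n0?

true

1. n1.off = true  [true]
2. n2.ok = false  [false]
3. n2.wid = "xp"  ["xp"]
4. n2.mk = -9  [-9]
5. n3.mk = false  [terminal]
6. n4.env = 25  [terminal]
7. n5.hot = 25  [terminal]
8. n2.hot = 30  [(if C.ok then e.hot else f.env) + 5]
9. n6.wid = 26  [C.hot * 2 - 34]
10. n7.env = 26  [terminal]
11. n8.env = -2  [terminal]
12. n6.env = false  [f₀.env == 27]
13. n9.wid = 25  [C.hot - 5]
14. n10.cnt = -4  [terminal]
15. n9.env = true  [true]
16. n1.fin = true  [A₁.env == true]
17. n1.lim = 22  [C.hot - 8]
18. n11.cnt = 23  [terminal]
19. n12.off = false  [g.cnt > 23]
20. n13.env = 5  [terminal]
21. n14.off = true  [true]
22. n15.env = 5  [terminal]
23. n16.mk = false  [terminal]
24. n14.fin = false  [B.off == false]
25. n14.lim = 19  [f.env + 14]
26. n17.wid = 6  [B₁.lim - 13]
27. n18.cnt = 1  [terminal]
28. n19.mk = true  [terminal]
29. n17.env = false  [A.wid == g.cnt]
30. n12.fin = false  [false]
31. n12.lim = 23  [f.env + B₁.lim - 1]
32. n0.val = true  [B₁.lim > 22]
33. n0.mk = -7  [g.cnt * -2 + 39]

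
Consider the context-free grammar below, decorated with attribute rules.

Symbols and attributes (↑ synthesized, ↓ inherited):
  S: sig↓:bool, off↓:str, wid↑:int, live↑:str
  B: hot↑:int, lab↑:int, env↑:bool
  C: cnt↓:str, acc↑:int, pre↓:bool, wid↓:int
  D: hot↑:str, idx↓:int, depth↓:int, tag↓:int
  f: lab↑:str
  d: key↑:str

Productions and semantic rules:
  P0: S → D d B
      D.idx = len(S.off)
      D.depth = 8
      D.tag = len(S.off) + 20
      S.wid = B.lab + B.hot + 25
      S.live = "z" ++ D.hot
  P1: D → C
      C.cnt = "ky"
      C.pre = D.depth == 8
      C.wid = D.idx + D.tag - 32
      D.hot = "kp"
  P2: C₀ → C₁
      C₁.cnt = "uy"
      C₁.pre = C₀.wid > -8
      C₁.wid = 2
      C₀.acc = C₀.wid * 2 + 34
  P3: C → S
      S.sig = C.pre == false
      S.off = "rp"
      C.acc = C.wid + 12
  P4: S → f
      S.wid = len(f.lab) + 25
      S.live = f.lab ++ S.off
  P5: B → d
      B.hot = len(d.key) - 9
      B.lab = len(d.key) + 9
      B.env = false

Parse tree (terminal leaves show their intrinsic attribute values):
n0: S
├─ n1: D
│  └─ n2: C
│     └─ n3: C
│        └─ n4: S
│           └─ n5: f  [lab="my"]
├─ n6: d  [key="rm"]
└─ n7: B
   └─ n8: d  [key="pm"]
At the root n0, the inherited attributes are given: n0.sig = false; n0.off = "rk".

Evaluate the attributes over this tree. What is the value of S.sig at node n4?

true

1. n0.sig = false  [given at root]
2. n0.off = "rk"  [given at root]
3. n1.idx = 2  [len(S.off)]
4. n1.depth = 8  [8]
5. n1.tag = 22  [len(S.off) + 20]
6. n2.cnt = "ky"  ["ky"]
7. n2.pre = true  [D.depth == 8]
8. n2.wid = -8  [D.idx + D.tag - 32]
9. n3.cnt = "uy"  ["uy"]
10. n3.pre = false  [C₀.wid > -8]
11. n3.wid = 2  [2]
12. n4.sig = true  [C.pre == false]
13. n4.off = "rp"  ["rp"]
14. n5.lab = "my"  [terminal]
15. n4.wid = 27  [len(f.lab) + 25]
16. n4.live = "myrp"  [f.lab ++ S.off]
17. n3.acc = 14  [C.wid + 12]
18. n2.acc = 18  [C₀.wid * 2 + 34]
19. n1.hot = "kp"  ["kp"]
20. n6.key = "rm"  [terminal]
21. n8.key = "pm"  [terminal]
22. n7.hot = -7  [len(d.key) - 9]
23. n7.lab = 11  [len(d.key) + 9]
24. n7.env = false  [false]
25. n0.wid = 29  [B.lab + B.hot + 25]
26. n0.live = "zkp"  ["z" ++ D.hot]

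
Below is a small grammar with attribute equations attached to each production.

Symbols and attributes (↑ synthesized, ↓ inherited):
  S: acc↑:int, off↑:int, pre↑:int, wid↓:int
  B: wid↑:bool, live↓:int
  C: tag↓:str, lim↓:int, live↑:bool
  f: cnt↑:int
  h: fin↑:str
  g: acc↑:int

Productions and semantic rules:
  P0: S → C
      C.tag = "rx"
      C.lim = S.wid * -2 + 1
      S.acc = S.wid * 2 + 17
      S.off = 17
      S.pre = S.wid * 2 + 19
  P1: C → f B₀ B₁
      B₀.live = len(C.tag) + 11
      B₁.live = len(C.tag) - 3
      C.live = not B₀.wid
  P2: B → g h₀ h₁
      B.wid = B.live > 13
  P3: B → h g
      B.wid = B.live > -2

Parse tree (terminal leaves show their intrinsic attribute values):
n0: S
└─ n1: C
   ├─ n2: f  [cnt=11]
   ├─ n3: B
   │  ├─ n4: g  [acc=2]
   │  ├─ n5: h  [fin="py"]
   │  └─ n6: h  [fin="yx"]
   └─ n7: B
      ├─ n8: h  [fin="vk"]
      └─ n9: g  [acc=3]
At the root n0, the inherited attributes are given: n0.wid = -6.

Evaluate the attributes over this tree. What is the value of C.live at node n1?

1. n0.wid = -6  [given at root]
2. n1.tag = "rx"  ["rx"]
3. n1.lim = 13  [S.wid * -2 + 1]
4. n2.cnt = 11  [terminal]
5. n3.live = 13  [len(C.tag) + 11]
6. n4.acc = 2  [terminal]
7. n5.fin = "py"  [terminal]
8. n6.fin = "yx"  [terminal]
9. n3.wid = false  [B.live > 13]
10. n7.live = -1  [len(C.tag) - 3]
11. n8.fin = "vk"  [terminal]
12. n9.acc = 3  [terminal]
13. n7.wid = true  [B.live > -2]
14. n1.live = true  [not B₀.wid]
15. n0.acc = 5  [S.wid * 2 + 17]
16. n0.off = 17  [17]
17. n0.pre = 7  [S.wid * 2 + 19]

true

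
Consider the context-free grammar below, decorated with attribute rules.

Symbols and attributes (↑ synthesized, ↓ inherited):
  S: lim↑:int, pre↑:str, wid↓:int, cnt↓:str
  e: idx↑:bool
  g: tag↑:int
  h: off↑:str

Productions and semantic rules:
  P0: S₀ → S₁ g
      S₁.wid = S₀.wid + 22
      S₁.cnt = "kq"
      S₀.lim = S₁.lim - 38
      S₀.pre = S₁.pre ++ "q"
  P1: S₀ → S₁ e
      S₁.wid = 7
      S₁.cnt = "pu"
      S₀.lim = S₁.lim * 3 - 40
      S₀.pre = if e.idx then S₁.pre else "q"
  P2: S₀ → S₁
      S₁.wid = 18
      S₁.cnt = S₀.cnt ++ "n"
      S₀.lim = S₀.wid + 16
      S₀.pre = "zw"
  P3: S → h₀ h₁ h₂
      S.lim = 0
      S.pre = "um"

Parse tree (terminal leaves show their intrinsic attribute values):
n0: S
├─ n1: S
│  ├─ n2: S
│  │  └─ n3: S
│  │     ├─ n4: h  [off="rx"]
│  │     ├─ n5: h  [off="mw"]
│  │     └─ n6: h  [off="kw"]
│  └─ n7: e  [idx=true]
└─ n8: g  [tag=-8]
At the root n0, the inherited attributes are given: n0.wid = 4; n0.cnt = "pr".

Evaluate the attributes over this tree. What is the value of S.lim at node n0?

-9

1. n0.wid = 4  [given at root]
2. n0.cnt = "pr"  [given at root]
3. n1.wid = 26  [S₀.wid + 22]
4. n1.cnt = "kq"  ["kq"]
5. n2.wid = 7  [7]
6. n2.cnt = "pu"  ["pu"]
7. n3.wid = 18  [18]
8. n3.cnt = "pun"  [S₀.cnt ++ "n"]
9. n4.off = "rx"  [terminal]
10. n5.off = "mw"  [terminal]
11. n6.off = "kw"  [terminal]
12. n3.lim = 0  [0]
13. n3.pre = "um"  ["um"]
14. n2.lim = 23  [S₀.wid + 16]
15. n2.pre = "zw"  ["zw"]
16. n7.idx = true  [terminal]
17. n1.lim = 29  [S₁.lim * 3 - 40]
18. n1.pre = "zw"  [if e.idx then S₁.pre else "q"]
19. n8.tag = -8  [terminal]
20. n0.lim = -9  [S₁.lim - 38]
21. n0.pre = "zwq"  [S₁.pre ++ "q"]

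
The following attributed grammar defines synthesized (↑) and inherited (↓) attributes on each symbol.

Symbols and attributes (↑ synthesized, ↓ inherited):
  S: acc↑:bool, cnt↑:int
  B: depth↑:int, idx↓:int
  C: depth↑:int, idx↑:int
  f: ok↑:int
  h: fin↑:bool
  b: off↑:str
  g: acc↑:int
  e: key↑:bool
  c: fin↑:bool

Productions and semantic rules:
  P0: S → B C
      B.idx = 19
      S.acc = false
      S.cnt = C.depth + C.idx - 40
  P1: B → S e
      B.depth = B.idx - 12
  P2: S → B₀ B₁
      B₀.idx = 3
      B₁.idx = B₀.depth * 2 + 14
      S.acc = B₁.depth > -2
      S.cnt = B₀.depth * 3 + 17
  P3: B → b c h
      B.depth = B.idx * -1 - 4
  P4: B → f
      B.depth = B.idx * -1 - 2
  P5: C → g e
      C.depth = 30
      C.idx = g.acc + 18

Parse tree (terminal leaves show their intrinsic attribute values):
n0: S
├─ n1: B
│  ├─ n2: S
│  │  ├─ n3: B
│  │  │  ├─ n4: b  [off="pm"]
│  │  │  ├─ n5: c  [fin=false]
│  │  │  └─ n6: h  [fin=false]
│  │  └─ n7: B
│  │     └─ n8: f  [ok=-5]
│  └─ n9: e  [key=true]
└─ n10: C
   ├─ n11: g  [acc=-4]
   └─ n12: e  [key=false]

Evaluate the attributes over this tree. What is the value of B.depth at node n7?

1. n1.idx = 19  [19]
2. n3.idx = 3  [3]
3. n4.off = "pm"  [terminal]
4. n5.fin = false  [terminal]
5. n6.fin = false  [terminal]
6. n3.depth = -7  [B.idx * -1 - 4]
7. n7.idx = 0  [B₀.depth * 2 + 14]
8. n8.ok = -5  [terminal]
9. n7.depth = -2  [B.idx * -1 - 2]
10. n2.acc = false  [B₁.depth > -2]
11. n2.cnt = -4  [B₀.depth * 3 + 17]
12. n9.key = true  [terminal]
13. n1.depth = 7  [B.idx - 12]
14. n11.acc = -4  [terminal]
15. n12.key = false  [terminal]
16. n10.depth = 30  [30]
17. n10.idx = 14  [g.acc + 18]
18. n0.acc = false  [false]
19. n0.cnt = 4  [C.depth + C.idx - 40]

-2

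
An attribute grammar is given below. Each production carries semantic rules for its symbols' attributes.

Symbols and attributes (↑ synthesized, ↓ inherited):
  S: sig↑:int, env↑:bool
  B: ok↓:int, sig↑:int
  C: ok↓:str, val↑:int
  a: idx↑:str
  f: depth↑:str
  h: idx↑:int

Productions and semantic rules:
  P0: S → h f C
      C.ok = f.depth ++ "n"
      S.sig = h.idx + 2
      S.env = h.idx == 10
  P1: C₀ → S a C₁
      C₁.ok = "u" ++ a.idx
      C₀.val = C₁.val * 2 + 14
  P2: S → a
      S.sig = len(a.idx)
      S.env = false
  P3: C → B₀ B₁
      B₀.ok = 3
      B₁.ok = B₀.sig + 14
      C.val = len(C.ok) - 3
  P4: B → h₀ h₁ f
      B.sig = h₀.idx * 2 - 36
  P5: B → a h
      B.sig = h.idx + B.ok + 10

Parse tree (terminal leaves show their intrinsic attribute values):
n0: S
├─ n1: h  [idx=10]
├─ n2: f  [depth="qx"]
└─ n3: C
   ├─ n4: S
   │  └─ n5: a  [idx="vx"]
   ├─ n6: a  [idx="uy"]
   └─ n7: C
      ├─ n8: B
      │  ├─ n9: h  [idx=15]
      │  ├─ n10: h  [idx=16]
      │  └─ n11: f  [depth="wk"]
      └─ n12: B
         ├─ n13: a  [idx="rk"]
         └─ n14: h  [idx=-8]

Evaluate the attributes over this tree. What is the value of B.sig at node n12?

10

1. n1.idx = 10  [terminal]
2. n2.depth = "qx"  [terminal]
3. n3.ok = "qxn"  [f.depth ++ "n"]
4. n5.idx = "vx"  [terminal]
5. n4.sig = 2  [len(a.idx)]
6. n4.env = false  [false]
7. n6.idx = "uy"  [terminal]
8. n7.ok = "uuy"  ["u" ++ a.idx]
9. n8.ok = 3  [3]
10. n9.idx = 15  [terminal]
11. n10.idx = 16  [terminal]
12. n11.depth = "wk"  [terminal]
13. n8.sig = -6  [h₀.idx * 2 - 36]
14. n12.ok = 8  [B₀.sig + 14]
15. n13.idx = "rk"  [terminal]
16. n14.idx = -8  [terminal]
17. n12.sig = 10  [h.idx + B.ok + 10]
18. n7.val = 0  [len(C.ok) - 3]
19. n3.val = 14  [C₁.val * 2 + 14]
20. n0.sig = 12  [h.idx + 2]
21. n0.env = true  [h.idx == 10]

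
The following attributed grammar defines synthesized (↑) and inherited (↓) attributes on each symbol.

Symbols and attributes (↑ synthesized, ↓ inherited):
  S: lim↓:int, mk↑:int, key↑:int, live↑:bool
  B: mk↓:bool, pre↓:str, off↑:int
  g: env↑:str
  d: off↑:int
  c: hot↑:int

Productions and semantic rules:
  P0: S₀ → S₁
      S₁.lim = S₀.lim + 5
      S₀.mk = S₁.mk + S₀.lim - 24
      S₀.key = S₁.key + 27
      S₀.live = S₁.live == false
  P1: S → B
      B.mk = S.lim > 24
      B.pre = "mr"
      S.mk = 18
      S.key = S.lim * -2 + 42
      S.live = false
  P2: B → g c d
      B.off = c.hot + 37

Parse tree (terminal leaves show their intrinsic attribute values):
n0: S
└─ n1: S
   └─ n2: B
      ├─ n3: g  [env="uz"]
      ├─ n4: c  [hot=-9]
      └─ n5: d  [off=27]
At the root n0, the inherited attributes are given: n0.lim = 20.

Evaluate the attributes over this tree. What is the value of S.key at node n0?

1. n0.lim = 20  [given at root]
2. n1.lim = 25  [S₀.lim + 5]
3. n2.mk = true  [S.lim > 24]
4. n2.pre = "mr"  ["mr"]
5. n3.env = "uz"  [terminal]
6. n4.hot = -9  [terminal]
7. n5.off = 27  [terminal]
8. n2.off = 28  [c.hot + 37]
9. n1.mk = 18  [18]
10. n1.key = -8  [S.lim * -2 + 42]
11. n1.live = false  [false]
12. n0.mk = 14  [S₁.mk + S₀.lim - 24]
13. n0.key = 19  [S₁.key + 27]
14. n0.live = true  [S₁.live == false]

19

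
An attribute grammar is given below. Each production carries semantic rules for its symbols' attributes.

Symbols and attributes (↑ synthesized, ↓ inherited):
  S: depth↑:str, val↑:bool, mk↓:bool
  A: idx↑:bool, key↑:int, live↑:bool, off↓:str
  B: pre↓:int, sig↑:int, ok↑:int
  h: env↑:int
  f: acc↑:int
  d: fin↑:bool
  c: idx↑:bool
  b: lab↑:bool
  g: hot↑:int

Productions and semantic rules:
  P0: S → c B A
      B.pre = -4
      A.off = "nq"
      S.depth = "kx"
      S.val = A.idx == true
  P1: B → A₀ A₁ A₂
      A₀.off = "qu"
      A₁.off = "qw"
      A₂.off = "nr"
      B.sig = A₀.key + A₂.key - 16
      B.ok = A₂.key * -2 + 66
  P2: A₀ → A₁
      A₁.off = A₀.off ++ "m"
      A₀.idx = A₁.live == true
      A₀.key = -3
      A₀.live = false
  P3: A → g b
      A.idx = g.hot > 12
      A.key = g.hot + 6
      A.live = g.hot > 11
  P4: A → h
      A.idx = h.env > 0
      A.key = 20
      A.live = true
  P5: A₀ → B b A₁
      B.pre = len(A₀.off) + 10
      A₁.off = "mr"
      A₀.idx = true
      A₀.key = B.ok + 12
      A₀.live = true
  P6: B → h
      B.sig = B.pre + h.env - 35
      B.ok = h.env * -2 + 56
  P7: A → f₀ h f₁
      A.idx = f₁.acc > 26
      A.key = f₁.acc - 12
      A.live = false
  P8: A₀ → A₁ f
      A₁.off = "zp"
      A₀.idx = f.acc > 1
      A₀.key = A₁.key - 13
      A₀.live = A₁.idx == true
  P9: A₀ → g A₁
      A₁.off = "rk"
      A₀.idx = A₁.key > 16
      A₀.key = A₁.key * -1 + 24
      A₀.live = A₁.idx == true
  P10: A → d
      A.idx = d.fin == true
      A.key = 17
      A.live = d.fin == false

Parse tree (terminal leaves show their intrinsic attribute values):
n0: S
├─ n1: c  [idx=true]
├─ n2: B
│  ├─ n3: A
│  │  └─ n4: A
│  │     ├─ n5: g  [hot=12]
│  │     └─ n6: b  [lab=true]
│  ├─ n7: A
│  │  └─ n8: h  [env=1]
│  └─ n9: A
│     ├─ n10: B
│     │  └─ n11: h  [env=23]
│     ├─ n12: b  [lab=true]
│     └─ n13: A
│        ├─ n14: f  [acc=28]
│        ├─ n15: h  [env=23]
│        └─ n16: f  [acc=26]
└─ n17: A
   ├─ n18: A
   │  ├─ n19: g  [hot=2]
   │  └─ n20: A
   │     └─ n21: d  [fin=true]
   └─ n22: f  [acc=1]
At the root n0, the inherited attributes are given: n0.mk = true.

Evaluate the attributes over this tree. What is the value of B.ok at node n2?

1. n0.mk = true  [given at root]
2. n1.idx = true  [terminal]
3. n2.pre = -4  [-4]
4. n3.off = "qu"  ["qu"]
5. n4.off = "qum"  [A₀.off ++ "m"]
6. n5.hot = 12  [terminal]
7. n6.lab = true  [terminal]
8. n4.idx = false  [g.hot > 12]
9. n4.key = 18  [g.hot + 6]
10. n4.live = true  [g.hot > 11]
11. n3.idx = true  [A₁.live == true]
12. n3.key = -3  [-3]
13. n3.live = false  [false]
14. n7.off = "qw"  ["qw"]
15. n8.env = 1  [terminal]
16. n7.idx = true  [h.env > 0]
17. n7.key = 20  [20]
18. n7.live = true  [true]
19. n9.off = "nr"  ["nr"]
20. n10.pre = 12  [len(A₀.off) + 10]
21. n11.env = 23  [terminal]
22. n10.sig = 0  [B.pre + h.env - 35]
23. n10.ok = 10  [h.env * -2 + 56]
24. n12.lab = true  [terminal]
25. n13.off = "mr"  ["mr"]
26. n14.acc = 28  [terminal]
27. n15.env = 23  [terminal]
28. n16.acc = 26  [terminal]
29. n13.idx = false  [f₁.acc > 26]
30. n13.key = 14  [f₁.acc - 12]
31. n13.live = false  [false]
32. n9.idx = true  [true]
33. n9.key = 22  [B.ok + 12]
34. n9.live = true  [true]
35. n2.sig = 3  [A₀.key + A₂.key - 16]
36. n2.ok = 22  [A₂.key * -2 + 66]
37. n17.off = "nq"  ["nq"]
38. n18.off = "zp"  ["zp"]
39. n19.hot = 2  [terminal]
40. n20.off = "rk"  ["rk"]
41. n21.fin = true  [terminal]
42. n20.idx = true  [d.fin == true]
43. n20.key = 17  [17]
44. n20.live = false  [d.fin == false]
45. n18.idx = true  [A₁.key > 16]
46. n18.key = 7  [A₁.key * -1 + 24]
47. n18.live = true  [A₁.idx == true]
48. n22.acc = 1  [terminal]
49. n17.idx = false  [f.acc > 1]
50. n17.key = -6  [A₁.key - 13]
51. n17.live = true  [A₁.idx == true]
52. n0.depth = "kx"  ["kx"]
53. n0.val = false  [A.idx == true]

22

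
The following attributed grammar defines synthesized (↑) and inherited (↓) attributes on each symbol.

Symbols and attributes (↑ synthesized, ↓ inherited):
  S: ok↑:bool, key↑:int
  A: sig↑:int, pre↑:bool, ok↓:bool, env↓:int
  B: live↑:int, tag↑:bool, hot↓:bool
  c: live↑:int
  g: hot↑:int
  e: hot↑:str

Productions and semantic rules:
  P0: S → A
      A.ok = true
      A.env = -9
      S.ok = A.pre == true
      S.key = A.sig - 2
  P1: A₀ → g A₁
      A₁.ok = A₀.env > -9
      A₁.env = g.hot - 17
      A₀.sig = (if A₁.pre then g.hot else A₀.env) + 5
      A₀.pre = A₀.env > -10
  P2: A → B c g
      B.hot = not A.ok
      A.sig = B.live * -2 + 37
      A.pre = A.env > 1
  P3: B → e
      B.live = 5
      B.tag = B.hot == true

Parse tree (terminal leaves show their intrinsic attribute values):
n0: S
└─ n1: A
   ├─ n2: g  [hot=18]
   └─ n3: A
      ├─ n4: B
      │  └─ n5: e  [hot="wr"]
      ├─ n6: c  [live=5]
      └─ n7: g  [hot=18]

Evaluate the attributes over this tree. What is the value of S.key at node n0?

1. n1.ok = true  [true]
2. n1.env = -9  [-9]
3. n2.hot = 18  [terminal]
4. n3.ok = false  [A₀.env > -9]
5. n3.env = 1  [g.hot - 17]
6. n4.hot = true  [not A.ok]
7. n5.hot = "wr"  [terminal]
8. n4.live = 5  [5]
9. n4.tag = true  [B.hot == true]
10. n6.live = 5  [terminal]
11. n7.hot = 18  [terminal]
12. n3.sig = 27  [B.live * -2 + 37]
13. n3.pre = false  [A.env > 1]
14. n1.sig = -4  [(if A₁.pre then g.hot else A₀.env) + 5]
15. n1.pre = true  [A₀.env > -10]
16. n0.ok = true  [A.pre == true]
17. n0.key = -6  [A.sig - 2]

-6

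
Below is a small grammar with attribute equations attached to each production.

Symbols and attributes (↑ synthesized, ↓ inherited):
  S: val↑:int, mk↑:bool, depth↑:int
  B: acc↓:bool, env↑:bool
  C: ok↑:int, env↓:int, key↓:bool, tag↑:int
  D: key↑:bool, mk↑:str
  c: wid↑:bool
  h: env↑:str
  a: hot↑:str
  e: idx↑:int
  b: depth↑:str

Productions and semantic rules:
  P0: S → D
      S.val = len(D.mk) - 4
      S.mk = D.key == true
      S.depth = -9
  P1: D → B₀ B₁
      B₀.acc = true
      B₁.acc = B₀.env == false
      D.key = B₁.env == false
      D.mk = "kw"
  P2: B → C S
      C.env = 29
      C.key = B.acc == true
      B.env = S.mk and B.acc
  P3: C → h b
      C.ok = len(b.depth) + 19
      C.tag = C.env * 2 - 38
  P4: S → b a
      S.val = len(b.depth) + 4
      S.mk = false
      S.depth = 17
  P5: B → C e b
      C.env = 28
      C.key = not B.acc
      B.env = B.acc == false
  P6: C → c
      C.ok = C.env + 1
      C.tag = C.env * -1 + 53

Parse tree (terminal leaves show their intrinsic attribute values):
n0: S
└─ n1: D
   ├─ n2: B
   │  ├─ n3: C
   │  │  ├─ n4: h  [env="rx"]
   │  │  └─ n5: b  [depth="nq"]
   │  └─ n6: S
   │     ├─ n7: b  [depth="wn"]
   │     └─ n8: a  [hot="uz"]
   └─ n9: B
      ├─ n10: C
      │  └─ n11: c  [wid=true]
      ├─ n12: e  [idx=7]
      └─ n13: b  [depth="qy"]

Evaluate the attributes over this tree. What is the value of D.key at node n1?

1. n2.acc = true  [true]
2. n3.env = 29  [29]
3. n3.key = true  [B.acc == true]
4. n4.env = "rx"  [terminal]
5. n5.depth = "nq"  [terminal]
6. n3.ok = 21  [len(b.depth) + 19]
7. n3.tag = 20  [C.env * 2 - 38]
8. n7.depth = "wn"  [terminal]
9. n8.hot = "uz"  [terminal]
10. n6.val = 6  [len(b.depth) + 4]
11. n6.mk = false  [false]
12. n6.depth = 17  [17]
13. n2.env = false  [S.mk and B.acc]
14. n9.acc = true  [B₀.env == false]
15. n10.env = 28  [28]
16. n10.key = false  [not B.acc]
17. n11.wid = true  [terminal]
18. n10.ok = 29  [C.env + 1]
19. n10.tag = 25  [C.env * -1 + 53]
20. n12.idx = 7  [terminal]
21. n13.depth = "qy"  [terminal]
22. n9.env = false  [B.acc == false]
23. n1.key = true  [B₁.env == false]
24. n1.mk = "kw"  ["kw"]
25. n0.val = -2  [len(D.mk) - 4]
26. n0.mk = true  [D.key == true]
27. n0.depth = -9  [-9]

true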